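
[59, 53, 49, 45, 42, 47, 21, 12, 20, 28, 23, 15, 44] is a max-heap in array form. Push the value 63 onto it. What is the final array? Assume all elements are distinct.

[63, 53, 59, 45, 42, 47, 49, 12, 20, 28, 23, 15, 44, 21]

append 63 at index 13 → [59, 53, 49, 45, 42, 47, 21, 12, 20, 28, 23, 15, 44, 63]
63 > parent 21 at index 6, swap → [59, 53, 49, 45, 42, 47, 63, 12, 20, 28, 23, 15, 44, 21]
63 > parent 49 at index 2, swap → [59, 53, 63, 45, 42, 47, 49, 12, 20, 28, 23, 15, 44, 21]
63 > parent 59 at index 0, swap → [63, 53, 59, 45, 42, 47, 49, 12, 20, 28, 23, 15, 44, 21]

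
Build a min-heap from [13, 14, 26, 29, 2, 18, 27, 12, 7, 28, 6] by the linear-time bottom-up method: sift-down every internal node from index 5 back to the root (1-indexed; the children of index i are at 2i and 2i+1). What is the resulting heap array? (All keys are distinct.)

sift down from index 5: already satisfies heap property
sift down from index 4:
  29 vs smaller child 7 at index 9, swap → [13, 14, 26, 7, 2, 18, 27, 12, 29, 28, 6]
sift down from index 3:
  26 vs smaller child 18 at index 6, swap → [13, 14, 18, 7, 2, 26, 27, 12, 29, 28, 6]
sift down from index 2:
  14 vs smaller child 2 at index 5, swap → [13, 2, 18, 7, 14, 26, 27, 12, 29, 28, 6]
  14 vs smaller child 6 at index 11, swap → [13, 2, 18, 7, 6, 26, 27, 12, 29, 28, 14]
sift down from index 1:
  13 vs smaller child 2 at index 2, swap → [2, 13, 18, 7, 6, 26, 27, 12, 29, 28, 14]
  13 vs smaller child 6 at index 5, swap → [2, 6, 18, 7, 13, 26, 27, 12, 29, 28, 14]

[2, 6, 18, 7, 13, 26, 27, 12, 29, 28, 14]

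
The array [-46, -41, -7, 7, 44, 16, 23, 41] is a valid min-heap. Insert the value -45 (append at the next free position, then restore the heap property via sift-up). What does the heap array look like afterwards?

append -45 at index 8 → [-46, -41, -7, 7, 44, 16, 23, 41, -45]
-45 < parent 7 at index 3, swap → [-46, -41, -7, -45, 44, 16, 23, 41, 7]
-45 < parent -41 at index 1, swap → [-46, -45, -7, -41, 44, 16, 23, 41, 7]

[-46, -45, -7, -41, 44, 16, 23, 41, 7]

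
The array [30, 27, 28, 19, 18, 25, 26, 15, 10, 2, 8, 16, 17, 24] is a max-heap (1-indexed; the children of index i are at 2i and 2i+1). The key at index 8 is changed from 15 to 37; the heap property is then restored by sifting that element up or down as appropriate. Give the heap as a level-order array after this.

set index 8 from 15 to 37 → [30, 27, 28, 19, 18, 25, 26, 37, 10, 2, 8, 16, 17, 24]
37 > parent 19 at index 4, swap → [30, 27, 28, 37, 18, 25, 26, 19, 10, 2, 8, 16, 17, 24]
37 > parent 27 at index 2, swap → [30, 37, 28, 27, 18, 25, 26, 19, 10, 2, 8, 16, 17, 24]
37 > parent 30 at index 1, swap → [37, 30, 28, 27, 18, 25, 26, 19, 10, 2, 8, 16, 17, 24]

[37, 30, 28, 27, 18, 25, 26, 19, 10, 2, 8, 16, 17, 24]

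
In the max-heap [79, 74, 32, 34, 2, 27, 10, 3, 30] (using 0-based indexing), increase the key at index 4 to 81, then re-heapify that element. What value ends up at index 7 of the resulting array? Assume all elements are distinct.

set index 4 from 2 to 81 → [79, 74, 32, 34, 81, 27, 10, 3, 30]
81 > parent 74 at index 1, swap → [79, 81, 32, 34, 74, 27, 10, 3, 30]
81 > parent 79 at index 0, swap → [81, 79, 32, 34, 74, 27, 10, 3, 30]
resulting array: [81, 79, 32, 34, 74, 27, 10, 3, 30]

3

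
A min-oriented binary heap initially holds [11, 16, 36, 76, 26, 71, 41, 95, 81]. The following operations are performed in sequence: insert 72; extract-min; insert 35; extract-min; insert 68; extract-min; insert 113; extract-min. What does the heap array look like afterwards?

insert 72:
  append 72 at index 9 → [11, 16, 36, 76, 26, 71, 41, 95, 81, 72] (no swap needed)
extract-min → returns 11:
  remove root 11; move last element 72 to root → [72, 16, 36, 76, 26, 71, 41, 95, 81]
  72 vs smaller child 16 at index 1, swap → [16, 72, 36, 76, 26, 71, 41, 95, 81]
  72 vs smaller child 26 at index 4, swap → [16, 26, 36, 76, 72, 71, 41, 95, 81]
insert 35:
  append 35 at index 9 → [16, 26, 36, 76, 72, 71, 41, 95, 81, 35]
  35 < parent 72 at index 4, swap → [16, 26, 36, 76, 35, 71, 41, 95, 81, 72]
extract-min → returns 16:
  remove root 16; move last element 72 to root → [72, 26, 36, 76, 35, 71, 41, 95, 81]
  72 vs smaller child 26 at index 1, swap → [26, 72, 36, 76, 35, 71, 41, 95, 81]
  72 vs smaller child 35 at index 4, swap → [26, 35, 36, 76, 72, 71, 41, 95, 81]
insert 68:
  append 68 at index 9 → [26, 35, 36, 76, 72, 71, 41, 95, 81, 68]
  68 < parent 72 at index 4, swap → [26, 35, 36, 76, 68, 71, 41, 95, 81, 72]
extract-min → returns 26:
  remove root 26; move last element 72 to root → [72, 35, 36, 76, 68, 71, 41, 95, 81]
  72 vs smaller child 35 at index 1, swap → [35, 72, 36, 76, 68, 71, 41, 95, 81]
  72 vs smaller child 68 at index 4, swap → [35, 68, 36, 76, 72, 71, 41, 95, 81]
insert 113:
  append 113 at index 9 → [35, 68, 36, 76, 72, 71, 41, 95, 81, 113] (no swap needed)
extract-min → returns 35:
  remove root 35; move last element 113 to root → [113, 68, 36, 76, 72, 71, 41, 95, 81]
  113 vs smaller child 36 at index 2, swap → [36, 68, 113, 76, 72, 71, 41, 95, 81]
  113 vs smaller child 41 at index 6, swap → [36, 68, 41, 76, 72, 71, 113, 95, 81]

[36, 68, 41, 76, 72, 71, 113, 95, 81]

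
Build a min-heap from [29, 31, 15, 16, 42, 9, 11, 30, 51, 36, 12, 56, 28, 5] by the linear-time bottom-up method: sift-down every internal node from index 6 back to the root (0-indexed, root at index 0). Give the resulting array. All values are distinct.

[5, 12, 9, 16, 31, 28, 11, 30, 51, 36, 42, 56, 29, 15]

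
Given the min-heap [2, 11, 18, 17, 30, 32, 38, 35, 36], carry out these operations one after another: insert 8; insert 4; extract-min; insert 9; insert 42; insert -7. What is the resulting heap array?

[-7, 8, 4, 17, 9, 18, 38, 35, 36, 30, 11, 42, 32]

insert 8:
  append 8 at index 9 → [2, 11, 18, 17, 30, 32, 38, 35, 36, 8]
  8 < parent 30 at index 4, swap → [2, 11, 18, 17, 8, 32, 38, 35, 36, 30]
  8 < parent 11 at index 1, swap → [2, 8, 18, 17, 11, 32, 38, 35, 36, 30]
insert 4:
  append 4 at index 10 → [2, 8, 18, 17, 11, 32, 38, 35, 36, 30, 4]
  4 < parent 11 at index 4, swap → [2, 8, 18, 17, 4, 32, 38, 35, 36, 30, 11]
  4 < parent 8 at index 1, swap → [2, 4, 18, 17, 8, 32, 38, 35, 36, 30, 11]
extract-min → returns 2:
  remove root 2; move last element 11 to root → [11, 4, 18, 17, 8, 32, 38, 35, 36, 30]
  11 vs smaller child 4 at index 1, swap → [4, 11, 18, 17, 8, 32, 38, 35, 36, 30]
  11 vs smaller child 8 at index 4, swap → [4, 8, 18, 17, 11, 32, 38, 35, 36, 30]
insert 9:
  append 9 at index 10 → [4, 8, 18, 17, 11, 32, 38, 35, 36, 30, 9]
  9 < parent 11 at index 4, swap → [4, 8, 18, 17, 9, 32, 38, 35, 36, 30, 11]
insert 42:
  append 42 at index 11 → [4, 8, 18, 17, 9, 32, 38, 35, 36, 30, 11, 42] (no swap needed)
insert -7:
  append -7 at index 12 → [4, 8, 18, 17, 9, 32, 38, 35, 36, 30, 11, 42, -7]
  -7 < parent 32 at index 5, swap → [4, 8, 18, 17, 9, -7, 38, 35, 36, 30, 11, 42, 32]
  -7 < parent 18 at index 2, swap → [4, 8, -7, 17, 9, 18, 38, 35, 36, 30, 11, 42, 32]
  -7 < parent 4 at index 0, swap → [-7, 8, 4, 17, 9, 18, 38, 35, 36, 30, 11, 42, 32]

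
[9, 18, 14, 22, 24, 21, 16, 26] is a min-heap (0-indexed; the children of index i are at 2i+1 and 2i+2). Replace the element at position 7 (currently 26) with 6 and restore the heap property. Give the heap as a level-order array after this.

[6, 9, 14, 18, 24, 21, 16, 22]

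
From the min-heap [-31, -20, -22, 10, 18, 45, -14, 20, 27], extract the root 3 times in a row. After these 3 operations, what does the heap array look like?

[-14, 10, 27, 20, 18, 45]

extract-min #1 returns -31:
  remove root -31; move last element 27 to root → [27, -20, -22, 10, 18, 45, -14, 20]
  27 vs smaller child -22 at index 2, swap → [-22, -20, 27, 10, 18, 45, -14, 20]
  27 vs smaller child -14 at index 6, swap → [-22, -20, -14, 10, 18, 45, 27, 20]
extract-min #2 returns -22:
  remove root -22; move last element 20 to root → [20, -20, -14, 10, 18, 45, 27]
  20 vs smaller child -20 at index 1, swap → [-20, 20, -14, 10, 18, 45, 27]
  20 vs smaller child 10 at index 3, swap → [-20, 10, -14, 20, 18, 45, 27]
extract-min #3 returns -20:
  remove root -20; move last element 27 to root → [27, 10, -14, 20, 18, 45]
  27 vs smaller child -14 at index 2, swap → [-14, 10, 27, 20, 18, 45]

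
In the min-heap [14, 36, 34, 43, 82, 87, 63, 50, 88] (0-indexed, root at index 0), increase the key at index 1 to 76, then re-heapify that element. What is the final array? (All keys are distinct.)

[14, 43, 34, 50, 82, 87, 63, 76, 88]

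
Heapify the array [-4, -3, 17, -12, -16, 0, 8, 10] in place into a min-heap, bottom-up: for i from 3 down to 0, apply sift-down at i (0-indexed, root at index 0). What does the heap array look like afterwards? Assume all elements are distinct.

sift down from index 3: already satisfies heap property
sift down from index 2:
  17 vs smaller child 0 at index 5, swap → [-4, -3, 0, -12, -16, 17, 8, 10]
sift down from index 1:
  -3 vs smaller child -16 at index 4, swap → [-4, -16, 0, -12, -3, 17, 8, 10]
sift down from index 0:
  -4 vs smaller child -16 at index 1, swap → [-16, -4, 0, -12, -3, 17, 8, 10]
  -4 vs smaller child -12 at index 3, swap → [-16, -12, 0, -4, -3, 17, 8, 10]

[-16, -12, 0, -4, -3, 17, 8, 10]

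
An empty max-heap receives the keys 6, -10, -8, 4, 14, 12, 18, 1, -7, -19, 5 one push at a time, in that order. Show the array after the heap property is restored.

Insert 6:
  append 6 at index 0 → [6] (no swap needed)
Insert -10:
  append -10 at index 1 → [6, -10] (no swap needed)
Insert -8:
  append -8 at index 2 → [6, -10, -8] (no swap needed)
Insert 4:
  append 4 at index 3 → [6, -10, -8, 4]
  4 > parent -10 at index 1, swap → [6, 4, -8, -10]
Insert 14:
  append 14 at index 4 → [6, 4, -8, -10, 14]
  14 > parent 4 at index 1, swap → [6, 14, -8, -10, 4]
  14 > parent 6 at index 0, swap → [14, 6, -8, -10, 4]
Insert 12:
  append 12 at index 5 → [14, 6, -8, -10, 4, 12]
  12 > parent -8 at index 2, swap → [14, 6, 12, -10, 4, -8]
Insert 18:
  append 18 at index 6 → [14, 6, 12, -10, 4, -8, 18]
  18 > parent 12 at index 2, swap → [14, 6, 18, -10, 4, -8, 12]
  18 > parent 14 at index 0, swap → [18, 6, 14, -10, 4, -8, 12]
Insert 1:
  append 1 at index 7 → [18, 6, 14, -10, 4, -8, 12, 1]
  1 > parent -10 at index 3, swap → [18, 6, 14, 1, 4, -8, 12, -10]
Insert -7:
  append -7 at index 8 → [18, 6, 14, 1, 4, -8, 12, -10, -7] (no swap needed)
Insert -19:
  append -19 at index 9 → [18, 6, 14, 1, 4, -8, 12, -10, -7, -19] (no swap needed)
Insert 5:
  append 5 at index 10 → [18, 6, 14, 1, 4, -8, 12, -10, -7, -19, 5]
  5 > parent 4 at index 4, swap → [18, 6, 14, 1, 5, -8, 12, -10, -7, -19, 4]

[18, 6, 14, 1, 5, -8, 12, -10, -7, -19, 4]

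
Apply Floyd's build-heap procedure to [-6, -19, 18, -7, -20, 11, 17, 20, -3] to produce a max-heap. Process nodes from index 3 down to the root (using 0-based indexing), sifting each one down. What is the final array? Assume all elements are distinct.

[20, -3, 18, -6, -20, 11, 17, -7, -19]

sift down from index 3:
  -7 vs larger child 20 at index 7, swap → [-6, -19, 18, 20, -20, 11, 17, -7, -3]
sift down from index 2: already satisfies heap property
sift down from index 1:
  -19 vs larger child 20 at index 3, swap → [-6, 20, 18, -19, -20, 11, 17, -7, -3]
  -19 vs larger child -3 at index 8, swap → [-6, 20, 18, -3, -20, 11, 17, -7, -19]
sift down from index 0:
  -6 vs larger child 20 at index 1, swap → [20, -6, 18, -3, -20, 11, 17, -7, -19]
  -6 vs larger child -3 at index 3, swap → [20, -3, 18, -6, -20, 11, 17, -7, -19]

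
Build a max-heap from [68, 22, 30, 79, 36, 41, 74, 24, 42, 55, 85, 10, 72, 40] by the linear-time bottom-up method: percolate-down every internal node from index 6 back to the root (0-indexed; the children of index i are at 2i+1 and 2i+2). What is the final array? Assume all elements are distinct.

[85, 79, 74, 68, 55, 72, 40, 24, 42, 22, 36, 10, 41, 30]

sift down from index 6: already satisfies heap property
sift down from index 5:
  41 vs larger child 72 at index 12, swap → [68, 22, 30, 79, 36, 72, 74, 24, 42, 55, 85, 10, 41, 40]
sift down from index 4:
  36 vs larger child 85 at index 10, swap → [68, 22, 30, 79, 85, 72, 74, 24, 42, 55, 36, 10, 41, 40]
sift down from index 3: already satisfies heap property
sift down from index 2:
  30 vs larger child 74 at index 6, swap → [68, 22, 74, 79, 85, 72, 30, 24, 42, 55, 36, 10, 41, 40]
  30 vs only child 40 at index 13, swap → [68, 22, 74, 79, 85, 72, 40, 24, 42, 55, 36, 10, 41, 30]
sift down from index 1:
  22 vs larger child 85 at index 4, swap → [68, 85, 74, 79, 22, 72, 40, 24, 42, 55, 36, 10, 41, 30]
  22 vs larger child 55 at index 9, swap → [68, 85, 74, 79, 55, 72, 40, 24, 42, 22, 36, 10, 41, 30]
sift down from index 0:
  68 vs larger child 85 at index 1, swap → [85, 68, 74, 79, 55, 72, 40, 24, 42, 22, 36, 10, 41, 30]
  68 vs larger child 79 at index 3, swap → [85, 79, 74, 68, 55, 72, 40, 24, 42, 22, 36, 10, 41, 30]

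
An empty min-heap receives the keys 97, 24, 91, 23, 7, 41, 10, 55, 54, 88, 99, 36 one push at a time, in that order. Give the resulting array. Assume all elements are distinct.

Insert 97:
  append 97 at index 0 → [97] (no swap needed)
Insert 24:
  append 24 at index 1 → [97, 24]
  24 < parent 97 at index 0, swap → [24, 97]
Insert 91:
  append 91 at index 2 → [24, 97, 91] (no swap needed)
Insert 23:
  append 23 at index 3 → [24, 97, 91, 23]
  23 < parent 97 at index 1, swap → [24, 23, 91, 97]
  23 < parent 24 at index 0, swap → [23, 24, 91, 97]
Insert 7:
  append 7 at index 4 → [23, 24, 91, 97, 7]
  7 < parent 24 at index 1, swap → [23, 7, 91, 97, 24]
  7 < parent 23 at index 0, swap → [7, 23, 91, 97, 24]
Insert 41:
  append 41 at index 5 → [7, 23, 91, 97, 24, 41]
  41 < parent 91 at index 2, swap → [7, 23, 41, 97, 24, 91]
Insert 10:
  append 10 at index 6 → [7, 23, 41, 97, 24, 91, 10]
  10 < parent 41 at index 2, swap → [7, 23, 10, 97, 24, 91, 41]
Insert 55:
  append 55 at index 7 → [7, 23, 10, 97, 24, 91, 41, 55]
  55 < parent 97 at index 3, swap → [7, 23, 10, 55, 24, 91, 41, 97]
Insert 54:
  append 54 at index 8 → [7, 23, 10, 55, 24, 91, 41, 97, 54]
  54 < parent 55 at index 3, swap → [7, 23, 10, 54, 24, 91, 41, 97, 55]
Insert 88:
  append 88 at index 9 → [7, 23, 10, 54, 24, 91, 41, 97, 55, 88] (no swap needed)
Insert 99:
  append 99 at index 10 → [7, 23, 10, 54, 24, 91, 41, 97, 55, 88, 99] (no swap needed)
Insert 36:
  append 36 at index 11 → [7, 23, 10, 54, 24, 91, 41, 97, 55, 88, 99, 36]
  36 < parent 91 at index 5, swap → [7, 23, 10, 54, 24, 36, 41, 97, 55, 88, 99, 91]

[7, 23, 10, 54, 24, 36, 41, 97, 55, 88, 99, 91]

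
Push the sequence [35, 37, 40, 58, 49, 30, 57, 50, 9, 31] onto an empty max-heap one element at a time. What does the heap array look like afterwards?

[58, 50, 57, 49, 40, 30, 37, 35, 9, 31]

Insert 35:
  append 35 at index 0 → [35] (no swap needed)
Insert 37:
  append 37 at index 1 → [35, 37]
  37 > parent 35 at index 0, swap → [37, 35]
Insert 40:
  append 40 at index 2 → [37, 35, 40]
  40 > parent 37 at index 0, swap → [40, 35, 37]
Insert 58:
  append 58 at index 3 → [40, 35, 37, 58]
  58 > parent 35 at index 1, swap → [40, 58, 37, 35]
  58 > parent 40 at index 0, swap → [58, 40, 37, 35]
Insert 49:
  append 49 at index 4 → [58, 40, 37, 35, 49]
  49 > parent 40 at index 1, swap → [58, 49, 37, 35, 40]
Insert 30:
  append 30 at index 5 → [58, 49, 37, 35, 40, 30] (no swap needed)
Insert 57:
  append 57 at index 6 → [58, 49, 37, 35, 40, 30, 57]
  57 > parent 37 at index 2, swap → [58, 49, 57, 35, 40, 30, 37]
Insert 50:
  append 50 at index 7 → [58, 49, 57, 35, 40, 30, 37, 50]
  50 > parent 35 at index 3, swap → [58, 49, 57, 50, 40, 30, 37, 35]
  50 > parent 49 at index 1, swap → [58, 50, 57, 49, 40, 30, 37, 35]
Insert 9:
  append 9 at index 8 → [58, 50, 57, 49, 40, 30, 37, 35, 9] (no swap needed)
Insert 31:
  append 31 at index 9 → [58, 50, 57, 49, 40, 30, 37, 35, 9, 31] (no swap needed)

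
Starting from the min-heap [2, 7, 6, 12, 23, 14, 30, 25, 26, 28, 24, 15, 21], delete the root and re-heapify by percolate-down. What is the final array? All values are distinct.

remove root 2; move last element 21 to root → [21, 7, 6, 12, 23, 14, 30, 25, 26, 28, 24, 15]
21 vs smaller child 6 at index 2, swap → [6, 7, 21, 12, 23, 14, 30, 25, 26, 28, 24, 15]
21 vs smaller child 14 at index 5, swap → [6, 7, 14, 12, 23, 21, 30, 25, 26, 28, 24, 15]
21 vs only child 15 at index 11, swap → [6, 7, 14, 12, 23, 15, 30, 25, 26, 28, 24, 21]

[6, 7, 14, 12, 23, 15, 30, 25, 26, 28, 24, 21]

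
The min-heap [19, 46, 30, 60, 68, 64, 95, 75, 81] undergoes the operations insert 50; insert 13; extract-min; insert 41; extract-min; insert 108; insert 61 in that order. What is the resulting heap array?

[30, 41, 50, 60, 46, 61, 95, 75, 81, 68, 108, 64]

insert 50:
  append 50 at index 9 → [19, 46, 30, 60, 68, 64, 95, 75, 81, 50]
  50 < parent 68 at index 4, swap → [19, 46, 30, 60, 50, 64, 95, 75, 81, 68]
insert 13:
  append 13 at index 10 → [19, 46, 30, 60, 50, 64, 95, 75, 81, 68, 13]
  13 < parent 50 at index 4, swap → [19, 46, 30, 60, 13, 64, 95, 75, 81, 68, 50]
  13 < parent 46 at index 1, swap → [19, 13, 30, 60, 46, 64, 95, 75, 81, 68, 50]
  13 < parent 19 at index 0, swap → [13, 19, 30, 60, 46, 64, 95, 75, 81, 68, 50]
extract-min → returns 13:
  remove root 13; move last element 50 to root → [50, 19, 30, 60, 46, 64, 95, 75, 81, 68]
  50 vs smaller child 19 at index 1, swap → [19, 50, 30, 60, 46, 64, 95, 75, 81, 68]
  50 vs smaller child 46 at index 4, swap → [19, 46, 30, 60, 50, 64, 95, 75, 81, 68]
insert 41:
  append 41 at index 10 → [19, 46, 30, 60, 50, 64, 95, 75, 81, 68, 41]
  41 < parent 50 at index 4, swap → [19, 46, 30, 60, 41, 64, 95, 75, 81, 68, 50]
  41 < parent 46 at index 1, swap → [19, 41, 30, 60, 46, 64, 95, 75, 81, 68, 50]
extract-min → returns 19:
  remove root 19; move last element 50 to root → [50, 41, 30, 60, 46, 64, 95, 75, 81, 68]
  50 vs smaller child 30 at index 2, swap → [30, 41, 50, 60, 46, 64, 95, 75, 81, 68]
insert 108:
  append 108 at index 10 → [30, 41, 50, 60, 46, 64, 95, 75, 81, 68, 108] (no swap needed)
insert 61:
  append 61 at index 11 → [30, 41, 50, 60, 46, 64, 95, 75, 81, 68, 108, 61]
  61 < parent 64 at index 5, swap → [30, 41, 50, 60, 46, 61, 95, 75, 81, 68, 108, 64]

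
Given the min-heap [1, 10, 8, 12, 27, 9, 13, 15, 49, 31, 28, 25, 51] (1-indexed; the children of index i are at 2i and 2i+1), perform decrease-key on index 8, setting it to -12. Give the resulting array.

set index 8 from 15 to -12 → [1, 10, 8, 12, 27, 9, 13, -12, 49, 31, 28, 25, 51]
-12 < parent 12 at index 4, swap → [1, 10, 8, -12, 27, 9, 13, 12, 49, 31, 28, 25, 51]
-12 < parent 10 at index 2, swap → [1, -12, 8, 10, 27, 9, 13, 12, 49, 31, 28, 25, 51]
-12 < parent 1 at index 1, swap → [-12, 1, 8, 10, 27, 9, 13, 12, 49, 31, 28, 25, 51]

[-12, 1, 8, 10, 27, 9, 13, 12, 49, 31, 28, 25, 51]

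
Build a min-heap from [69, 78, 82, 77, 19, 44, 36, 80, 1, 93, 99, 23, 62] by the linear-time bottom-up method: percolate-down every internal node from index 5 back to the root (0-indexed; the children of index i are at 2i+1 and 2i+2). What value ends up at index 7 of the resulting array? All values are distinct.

80

sift down from index 5:
  44 vs smaller child 23 at index 11, swap → [69, 78, 82, 77, 19, 23, 36, 80, 1, 93, 99, 44, 62]
sift down from index 4: already satisfies heap property
sift down from index 3:
  77 vs smaller child 1 at index 8, swap → [69, 78, 82, 1, 19, 23, 36, 80, 77, 93, 99, 44, 62]
sift down from index 2:
  82 vs smaller child 23 at index 5, swap → [69, 78, 23, 1, 19, 82, 36, 80, 77, 93, 99, 44, 62]
  82 vs smaller child 44 at index 11, swap → [69, 78, 23, 1, 19, 44, 36, 80, 77, 93, 99, 82, 62]
sift down from index 1:
  78 vs smaller child 1 at index 3, swap → [69, 1, 23, 78, 19, 44, 36, 80, 77, 93, 99, 82, 62]
  78 vs smaller child 77 at index 8, swap → [69, 1, 23, 77, 19, 44, 36, 80, 78, 93, 99, 82, 62]
sift down from index 0:
  69 vs smaller child 1 at index 1, swap → [1, 69, 23, 77, 19, 44, 36, 80, 78, 93, 99, 82, 62]
  69 vs smaller child 19 at index 4, swap → [1, 19, 23, 77, 69, 44, 36, 80, 78, 93, 99, 82, 62]
resulting array: [1, 19, 23, 77, 69, 44, 36, 80, 78, 93, 99, 82, 62]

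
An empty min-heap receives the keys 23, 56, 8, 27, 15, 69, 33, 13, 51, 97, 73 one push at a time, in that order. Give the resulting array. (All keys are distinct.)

[8, 13, 23, 15, 27, 69, 33, 56, 51, 97, 73]

Insert 23:
  append 23 at index 0 → [23] (no swap needed)
Insert 56:
  append 56 at index 1 → [23, 56] (no swap needed)
Insert 8:
  append 8 at index 2 → [23, 56, 8]
  8 < parent 23 at index 0, swap → [8, 56, 23]
Insert 27:
  append 27 at index 3 → [8, 56, 23, 27]
  27 < parent 56 at index 1, swap → [8, 27, 23, 56]
Insert 15:
  append 15 at index 4 → [8, 27, 23, 56, 15]
  15 < parent 27 at index 1, swap → [8, 15, 23, 56, 27]
Insert 69:
  append 69 at index 5 → [8, 15, 23, 56, 27, 69] (no swap needed)
Insert 33:
  append 33 at index 6 → [8, 15, 23, 56, 27, 69, 33] (no swap needed)
Insert 13:
  append 13 at index 7 → [8, 15, 23, 56, 27, 69, 33, 13]
  13 < parent 56 at index 3, swap → [8, 15, 23, 13, 27, 69, 33, 56]
  13 < parent 15 at index 1, swap → [8, 13, 23, 15, 27, 69, 33, 56]
Insert 51:
  append 51 at index 8 → [8, 13, 23, 15, 27, 69, 33, 56, 51] (no swap needed)
Insert 97:
  append 97 at index 9 → [8, 13, 23, 15, 27, 69, 33, 56, 51, 97] (no swap needed)
Insert 73:
  append 73 at index 10 → [8, 13, 23, 15, 27, 69, 33, 56, 51, 97, 73] (no swap needed)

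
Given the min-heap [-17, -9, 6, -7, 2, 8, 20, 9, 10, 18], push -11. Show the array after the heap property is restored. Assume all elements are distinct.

[-17, -11, 6, -7, -9, 8, 20, 9, 10, 18, 2]

append -11 at index 10 → [-17, -9, 6, -7, 2, 8, 20, 9, 10, 18, -11]
-11 < parent 2 at index 4, swap → [-17, -9, 6, -7, -11, 8, 20, 9, 10, 18, 2]
-11 < parent -9 at index 1, swap → [-17, -11, 6, -7, -9, 8, 20, 9, 10, 18, 2]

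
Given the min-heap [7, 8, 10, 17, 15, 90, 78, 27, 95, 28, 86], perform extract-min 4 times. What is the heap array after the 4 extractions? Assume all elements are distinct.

[17, 27, 78, 95, 28, 90, 86]

extract-min #1 returns 7:
  remove root 7; move last element 86 to root → [86, 8, 10, 17, 15, 90, 78, 27, 95, 28]
  86 vs smaller child 8 at index 1, swap → [8, 86, 10, 17, 15, 90, 78, 27, 95, 28]
  86 vs smaller child 15 at index 4, swap → [8, 15, 10, 17, 86, 90, 78, 27, 95, 28]
  86 vs only child 28 at index 9, swap → [8, 15, 10, 17, 28, 90, 78, 27, 95, 86]
extract-min #2 returns 8:
  remove root 8; move last element 86 to root → [86, 15, 10, 17, 28, 90, 78, 27, 95]
  86 vs smaller child 10 at index 2, swap → [10, 15, 86, 17, 28, 90, 78, 27, 95]
  86 vs smaller child 78 at index 6, swap → [10, 15, 78, 17, 28, 90, 86, 27, 95]
extract-min #3 returns 10:
  remove root 10; move last element 95 to root → [95, 15, 78, 17, 28, 90, 86, 27]
  95 vs smaller child 15 at index 1, swap → [15, 95, 78, 17, 28, 90, 86, 27]
  95 vs smaller child 17 at index 3, swap → [15, 17, 78, 95, 28, 90, 86, 27]
  95 vs only child 27 at index 7, swap → [15, 17, 78, 27, 28, 90, 86, 95]
extract-min #4 returns 15:
  remove root 15; move last element 95 to root → [95, 17, 78, 27, 28, 90, 86]
  95 vs smaller child 17 at index 1, swap → [17, 95, 78, 27, 28, 90, 86]
  95 vs smaller child 27 at index 3, swap → [17, 27, 78, 95, 28, 90, 86]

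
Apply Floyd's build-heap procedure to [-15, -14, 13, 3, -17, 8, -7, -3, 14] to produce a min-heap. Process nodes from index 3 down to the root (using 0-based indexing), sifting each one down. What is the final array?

[-17, -15, -7, -3, -14, 8, 13, 3, 14]

sift down from index 3:
  3 vs smaller child -3 at index 7, swap → [-15, -14, 13, -3, -17, 8, -7, 3, 14]
sift down from index 2:
  13 vs smaller child -7 at index 6, swap → [-15, -14, -7, -3, -17, 8, 13, 3, 14]
sift down from index 1:
  -14 vs smaller child -17 at index 4, swap → [-15, -17, -7, -3, -14, 8, 13, 3, 14]
sift down from index 0:
  -15 vs smaller child -17 at index 1, swap → [-17, -15, -7, -3, -14, 8, 13, 3, 14]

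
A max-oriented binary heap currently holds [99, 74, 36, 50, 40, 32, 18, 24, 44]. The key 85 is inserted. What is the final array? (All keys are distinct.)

[99, 85, 36, 50, 74, 32, 18, 24, 44, 40]

append 85 at index 9 → [99, 74, 36, 50, 40, 32, 18, 24, 44, 85]
85 > parent 40 at index 4, swap → [99, 74, 36, 50, 85, 32, 18, 24, 44, 40]
85 > parent 74 at index 1, swap → [99, 85, 36, 50, 74, 32, 18, 24, 44, 40]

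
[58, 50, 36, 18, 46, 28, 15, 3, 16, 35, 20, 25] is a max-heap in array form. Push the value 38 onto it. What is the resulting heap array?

[58, 50, 38, 18, 46, 36, 15, 3, 16, 35, 20, 25, 28]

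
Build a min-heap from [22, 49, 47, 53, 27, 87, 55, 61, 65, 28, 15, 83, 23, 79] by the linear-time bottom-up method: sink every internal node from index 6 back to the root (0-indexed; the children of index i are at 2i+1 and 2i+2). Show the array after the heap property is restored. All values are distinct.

sift down from index 6: already satisfies heap property
sift down from index 5:
  87 vs smaller child 23 at index 12, swap → [22, 49, 47, 53, 27, 23, 55, 61, 65, 28, 15, 83, 87, 79]
sift down from index 4:
  27 vs smaller child 15 at index 10, swap → [22, 49, 47, 53, 15, 23, 55, 61, 65, 28, 27, 83, 87, 79]
sift down from index 3: already satisfies heap property
sift down from index 2:
  47 vs smaller child 23 at index 5, swap → [22, 49, 23, 53, 15, 47, 55, 61, 65, 28, 27, 83, 87, 79]
sift down from index 1:
  49 vs smaller child 15 at index 4, swap → [22, 15, 23, 53, 49, 47, 55, 61, 65, 28, 27, 83, 87, 79]
  49 vs smaller child 27 at index 10, swap → [22, 15, 23, 53, 27, 47, 55, 61, 65, 28, 49, 83, 87, 79]
sift down from index 0:
  22 vs smaller child 15 at index 1, swap → [15, 22, 23, 53, 27, 47, 55, 61, 65, 28, 49, 83, 87, 79]

[15, 22, 23, 53, 27, 47, 55, 61, 65, 28, 49, 83, 87, 79]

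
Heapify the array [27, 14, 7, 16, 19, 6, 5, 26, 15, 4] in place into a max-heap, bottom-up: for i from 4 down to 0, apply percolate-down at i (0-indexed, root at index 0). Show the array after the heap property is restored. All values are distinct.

[27, 26, 7, 16, 19, 6, 5, 14, 15, 4]

sift down from index 4: already satisfies heap property
sift down from index 3:
  16 vs larger child 26 at index 7, swap → [27, 14, 7, 26, 19, 6, 5, 16, 15, 4]
sift down from index 2: already satisfies heap property
sift down from index 1:
  14 vs larger child 26 at index 3, swap → [27, 26, 7, 14, 19, 6, 5, 16, 15, 4]
  14 vs larger child 16 at index 7, swap → [27, 26, 7, 16, 19, 6, 5, 14, 15, 4]
sift down from index 0: already satisfies heap property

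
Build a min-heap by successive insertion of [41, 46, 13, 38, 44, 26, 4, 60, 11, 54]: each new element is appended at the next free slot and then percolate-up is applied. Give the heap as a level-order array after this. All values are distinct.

Insert 41:
  append 41 at index 0 → [41] (no swap needed)
Insert 46:
  append 46 at index 1 → [41, 46] (no swap needed)
Insert 13:
  append 13 at index 2 → [41, 46, 13]
  13 < parent 41 at index 0, swap → [13, 46, 41]
Insert 38:
  append 38 at index 3 → [13, 46, 41, 38]
  38 < parent 46 at index 1, swap → [13, 38, 41, 46]
Insert 44:
  append 44 at index 4 → [13, 38, 41, 46, 44] (no swap needed)
Insert 26:
  append 26 at index 5 → [13, 38, 41, 46, 44, 26]
  26 < parent 41 at index 2, swap → [13, 38, 26, 46, 44, 41]
Insert 4:
  append 4 at index 6 → [13, 38, 26, 46, 44, 41, 4]
  4 < parent 26 at index 2, swap → [13, 38, 4, 46, 44, 41, 26]
  4 < parent 13 at index 0, swap → [4, 38, 13, 46, 44, 41, 26]
Insert 60:
  append 60 at index 7 → [4, 38, 13, 46, 44, 41, 26, 60] (no swap needed)
Insert 11:
  append 11 at index 8 → [4, 38, 13, 46, 44, 41, 26, 60, 11]
  11 < parent 46 at index 3, swap → [4, 38, 13, 11, 44, 41, 26, 60, 46]
  11 < parent 38 at index 1, swap → [4, 11, 13, 38, 44, 41, 26, 60, 46]
Insert 54:
  append 54 at index 9 → [4, 11, 13, 38, 44, 41, 26, 60, 46, 54] (no swap needed)

[4, 11, 13, 38, 44, 41, 26, 60, 46, 54]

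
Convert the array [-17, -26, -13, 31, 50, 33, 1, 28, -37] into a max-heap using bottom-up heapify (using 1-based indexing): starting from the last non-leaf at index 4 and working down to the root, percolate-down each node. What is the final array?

[50, 31, 33, 28, -26, -13, 1, -17, -37]

sift down from index 4: already satisfies heap property
sift down from index 3:
  -13 vs larger child 33 at index 6, swap → [-17, -26, 33, 31, 50, -13, 1, 28, -37]
sift down from index 2:
  -26 vs larger child 50 at index 5, swap → [-17, 50, 33, 31, -26, -13, 1, 28, -37]
sift down from index 1:
  -17 vs larger child 50 at index 2, swap → [50, -17, 33, 31, -26, -13, 1, 28, -37]
  -17 vs larger child 31 at index 4, swap → [50, 31, 33, -17, -26, -13, 1, 28, -37]
  -17 vs larger child 28 at index 8, swap → [50, 31, 33, 28, -26, -13, 1, -17, -37]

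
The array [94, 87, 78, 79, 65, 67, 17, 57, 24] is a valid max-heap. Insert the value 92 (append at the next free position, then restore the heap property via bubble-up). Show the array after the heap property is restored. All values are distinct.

append 92 at index 9 → [94, 87, 78, 79, 65, 67, 17, 57, 24, 92]
92 > parent 65 at index 4, swap → [94, 87, 78, 79, 92, 67, 17, 57, 24, 65]
92 > parent 87 at index 1, swap → [94, 92, 78, 79, 87, 67, 17, 57, 24, 65]

[94, 92, 78, 79, 87, 67, 17, 57, 24, 65]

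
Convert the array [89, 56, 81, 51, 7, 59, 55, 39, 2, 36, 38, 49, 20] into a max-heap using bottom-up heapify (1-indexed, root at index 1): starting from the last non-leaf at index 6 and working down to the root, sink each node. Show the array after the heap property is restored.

sift down from index 6: already satisfies heap property
sift down from index 5:
  7 vs larger child 38 at index 11, swap → [89, 56, 81, 51, 38, 59, 55, 39, 2, 36, 7, 49, 20]
sift down from index 4: already satisfies heap property
sift down from index 3: already satisfies heap property
sift down from index 2: already satisfies heap property
sift down from index 1: already satisfies heap property

[89, 56, 81, 51, 38, 59, 55, 39, 2, 36, 7, 49, 20]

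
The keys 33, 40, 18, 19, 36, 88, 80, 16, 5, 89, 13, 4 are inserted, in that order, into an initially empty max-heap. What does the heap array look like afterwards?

[89, 88, 80, 19, 36, 18, 40, 16, 5, 33, 13, 4]

Insert 33:
  append 33 at index 0 → [33] (no swap needed)
Insert 40:
  append 40 at index 1 → [33, 40]
  40 > parent 33 at index 0, swap → [40, 33]
Insert 18:
  append 18 at index 2 → [40, 33, 18] (no swap needed)
Insert 19:
  append 19 at index 3 → [40, 33, 18, 19] (no swap needed)
Insert 36:
  append 36 at index 4 → [40, 33, 18, 19, 36]
  36 > parent 33 at index 1, swap → [40, 36, 18, 19, 33]
Insert 88:
  append 88 at index 5 → [40, 36, 18, 19, 33, 88]
  88 > parent 18 at index 2, swap → [40, 36, 88, 19, 33, 18]
  88 > parent 40 at index 0, swap → [88, 36, 40, 19, 33, 18]
Insert 80:
  append 80 at index 6 → [88, 36, 40, 19, 33, 18, 80]
  80 > parent 40 at index 2, swap → [88, 36, 80, 19, 33, 18, 40]
Insert 16:
  append 16 at index 7 → [88, 36, 80, 19, 33, 18, 40, 16] (no swap needed)
Insert 5:
  append 5 at index 8 → [88, 36, 80, 19, 33, 18, 40, 16, 5] (no swap needed)
Insert 89:
  append 89 at index 9 → [88, 36, 80, 19, 33, 18, 40, 16, 5, 89]
  89 > parent 33 at index 4, swap → [88, 36, 80, 19, 89, 18, 40, 16, 5, 33]
  89 > parent 36 at index 1, swap → [88, 89, 80, 19, 36, 18, 40, 16, 5, 33]
  89 > parent 88 at index 0, swap → [89, 88, 80, 19, 36, 18, 40, 16, 5, 33]
Insert 13:
  append 13 at index 10 → [89, 88, 80, 19, 36, 18, 40, 16, 5, 33, 13] (no swap needed)
Insert 4:
  append 4 at index 11 → [89, 88, 80, 19, 36, 18, 40, 16, 5, 33, 13, 4] (no swap needed)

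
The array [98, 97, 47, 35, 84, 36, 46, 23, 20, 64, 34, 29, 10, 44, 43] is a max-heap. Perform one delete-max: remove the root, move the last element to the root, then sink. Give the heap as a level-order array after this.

[97, 84, 47, 35, 64, 36, 46, 23, 20, 43, 34, 29, 10, 44]

remove root 98; move last element 43 to root → [43, 97, 47, 35, 84, 36, 46, 23, 20, 64, 34, 29, 10, 44]
43 vs larger child 97 at index 1, swap → [97, 43, 47, 35, 84, 36, 46, 23, 20, 64, 34, 29, 10, 44]
43 vs larger child 84 at index 4, swap → [97, 84, 47, 35, 43, 36, 46, 23, 20, 64, 34, 29, 10, 44]
43 vs larger child 64 at index 9, swap → [97, 84, 47, 35, 64, 36, 46, 23, 20, 43, 34, 29, 10, 44]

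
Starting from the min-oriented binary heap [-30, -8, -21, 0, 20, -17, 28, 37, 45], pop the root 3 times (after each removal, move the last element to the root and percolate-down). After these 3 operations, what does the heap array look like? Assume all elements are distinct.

extract-min #1 returns -30:
  remove root -30; move last element 45 to root → [45, -8, -21, 0, 20, -17, 28, 37]
  45 vs smaller child -21 at index 2, swap → [-21, -8, 45, 0, 20, -17, 28, 37]
  45 vs smaller child -17 at index 5, swap → [-21, -8, -17, 0, 20, 45, 28, 37]
extract-min #2 returns -21:
  remove root -21; move last element 37 to root → [37, -8, -17, 0, 20, 45, 28]
  37 vs smaller child -17 at index 2, swap → [-17, -8, 37, 0, 20, 45, 28]
  37 vs smaller child 28 at index 6, swap → [-17, -8, 28, 0, 20, 45, 37]
extract-min #3 returns -17:
  remove root -17; move last element 37 to root → [37, -8, 28, 0, 20, 45]
  37 vs smaller child -8 at index 1, swap → [-8, 37, 28, 0, 20, 45]
  37 vs smaller child 0 at index 3, swap → [-8, 0, 28, 37, 20, 45]

[-8, 0, 28, 37, 20, 45]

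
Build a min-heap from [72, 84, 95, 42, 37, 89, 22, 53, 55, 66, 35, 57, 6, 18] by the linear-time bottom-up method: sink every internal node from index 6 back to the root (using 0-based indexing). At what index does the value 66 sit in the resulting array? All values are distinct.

9

sift down from index 6:
  22 vs only child 18 at index 13, swap → [72, 84, 95, 42, 37, 89, 18, 53, 55, 66, 35, 57, 6, 22]
sift down from index 5:
  89 vs smaller child 6 at index 12, swap → [72, 84, 95, 42, 37, 6, 18, 53, 55, 66, 35, 57, 89, 22]
sift down from index 4:
  37 vs smaller child 35 at index 10, swap → [72, 84, 95, 42, 35, 6, 18, 53, 55, 66, 37, 57, 89, 22]
sift down from index 3: already satisfies heap property
sift down from index 2:
  95 vs smaller child 6 at index 5, swap → [72, 84, 6, 42, 35, 95, 18, 53, 55, 66, 37, 57, 89, 22]
  95 vs smaller child 57 at index 11, swap → [72, 84, 6, 42, 35, 57, 18, 53, 55, 66, 37, 95, 89, 22]
sift down from index 1:
  84 vs smaller child 35 at index 4, swap → [72, 35, 6, 42, 84, 57, 18, 53, 55, 66, 37, 95, 89, 22]
  84 vs smaller child 37 at index 10, swap → [72, 35, 6, 42, 37, 57, 18, 53, 55, 66, 84, 95, 89, 22]
sift down from index 0:
  72 vs smaller child 6 at index 2, swap → [6, 35, 72, 42, 37, 57, 18, 53, 55, 66, 84, 95, 89, 22]
  72 vs smaller child 18 at index 6, swap → [6, 35, 18, 42, 37, 57, 72, 53, 55, 66, 84, 95, 89, 22]
  72 vs only child 22 at index 13, swap → [6, 35, 18, 42, 37, 57, 22, 53, 55, 66, 84, 95, 89, 72]
resulting array: [6, 35, 18, 42, 37, 57, 22, 53, 55, 66, 84, 95, 89, 72]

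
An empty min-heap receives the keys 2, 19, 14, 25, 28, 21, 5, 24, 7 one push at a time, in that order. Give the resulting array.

[2, 7, 5, 19, 28, 21, 14, 25, 24]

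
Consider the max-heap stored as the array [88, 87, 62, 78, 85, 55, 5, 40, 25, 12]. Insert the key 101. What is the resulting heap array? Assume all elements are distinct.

append 101 at index 10 → [88, 87, 62, 78, 85, 55, 5, 40, 25, 12, 101]
101 > parent 85 at index 4, swap → [88, 87, 62, 78, 101, 55, 5, 40, 25, 12, 85]
101 > parent 87 at index 1, swap → [88, 101, 62, 78, 87, 55, 5, 40, 25, 12, 85]
101 > parent 88 at index 0, swap → [101, 88, 62, 78, 87, 55, 5, 40, 25, 12, 85]

[101, 88, 62, 78, 87, 55, 5, 40, 25, 12, 85]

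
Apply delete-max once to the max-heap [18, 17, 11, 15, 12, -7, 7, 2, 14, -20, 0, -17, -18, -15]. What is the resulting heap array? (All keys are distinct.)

[17, 15, 11, 14, 12, -7, 7, 2, -15, -20, 0, -17, -18]

remove root 18; move last element -15 to root → [-15, 17, 11, 15, 12, -7, 7, 2, 14, -20, 0, -17, -18]
-15 vs larger child 17 at index 1, swap → [17, -15, 11, 15, 12, -7, 7, 2, 14, -20, 0, -17, -18]
-15 vs larger child 15 at index 3, swap → [17, 15, 11, -15, 12, -7, 7, 2, 14, -20, 0, -17, -18]
-15 vs larger child 14 at index 8, swap → [17, 15, 11, 14, 12, -7, 7, 2, -15, -20, 0, -17, -18]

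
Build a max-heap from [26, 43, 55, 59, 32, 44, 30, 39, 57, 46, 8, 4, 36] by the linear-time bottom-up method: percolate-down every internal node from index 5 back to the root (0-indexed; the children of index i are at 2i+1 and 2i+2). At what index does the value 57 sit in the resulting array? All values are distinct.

1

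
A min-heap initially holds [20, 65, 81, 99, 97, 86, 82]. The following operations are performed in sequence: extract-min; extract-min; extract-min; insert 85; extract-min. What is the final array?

extract-min → returns 20:
  remove root 20; move last element 82 to root → [82, 65, 81, 99, 97, 86]
  82 vs smaller child 65 at index 1, swap → [65, 82, 81, 99, 97, 86]
extract-min → returns 65:
  remove root 65; move last element 86 to root → [86, 82, 81, 99, 97]
  86 vs smaller child 81 at index 2, swap → [81, 82, 86, 99, 97]
extract-min → returns 81:
  remove root 81; move last element 97 to root → [97, 82, 86, 99]
  97 vs smaller child 82 at index 1, swap → [82, 97, 86, 99]
insert 85:
  append 85 at index 4 → [82, 97, 86, 99, 85]
  85 < parent 97 at index 1, swap → [82, 85, 86, 99, 97]
extract-min → returns 82:
  remove root 82; move last element 97 to root → [97, 85, 86, 99]
  97 vs smaller child 85 at index 1, swap → [85, 97, 86, 99]

[85, 97, 86, 99]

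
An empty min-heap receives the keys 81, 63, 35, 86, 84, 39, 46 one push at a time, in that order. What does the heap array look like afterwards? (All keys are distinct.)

[35, 81, 39, 86, 84, 63, 46]

Insert 81:
  append 81 at index 0 → [81] (no swap needed)
Insert 63:
  append 63 at index 1 → [81, 63]
  63 < parent 81 at index 0, swap → [63, 81]
Insert 35:
  append 35 at index 2 → [63, 81, 35]
  35 < parent 63 at index 0, swap → [35, 81, 63]
Insert 86:
  append 86 at index 3 → [35, 81, 63, 86] (no swap needed)
Insert 84:
  append 84 at index 4 → [35, 81, 63, 86, 84] (no swap needed)
Insert 39:
  append 39 at index 5 → [35, 81, 63, 86, 84, 39]
  39 < parent 63 at index 2, swap → [35, 81, 39, 86, 84, 63]
Insert 46:
  append 46 at index 6 → [35, 81, 39, 86, 84, 63, 46] (no swap needed)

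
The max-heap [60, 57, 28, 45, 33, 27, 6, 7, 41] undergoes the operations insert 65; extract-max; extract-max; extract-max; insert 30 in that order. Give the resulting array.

[45, 41, 28, 30, 33, 27, 6, 7]

insert 65:
  append 65 at index 9 → [60, 57, 28, 45, 33, 27, 6, 7, 41, 65]
  65 > parent 33 at index 4, swap → [60, 57, 28, 45, 65, 27, 6, 7, 41, 33]
  65 > parent 57 at index 1, swap → [60, 65, 28, 45, 57, 27, 6, 7, 41, 33]
  65 > parent 60 at index 0, swap → [65, 60, 28, 45, 57, 27, 6, 7, 41, 33]
extract-max → returns 65:
  remove root 65; move last element 33 to root → [33, 60, 28, 45, 57, 27, 6, 7, 41]
  33 vs larger child 60 at index 1, swap → [60, 33, 28, 45, 57, 27, 6, 7, 41]
  33 vs larger child 57 at index 4, swap → [60, 57, 28, 45, 33, 27, 6, 7, 41]
extract-max → returns 60:
  remove root 60; move last element 41 to root → [41, 57, 28, 45, 33, 27, 6, 7]
  41 vs larger child 57 at index 1, swap → [57, 41, 28, 45, 33, 27, 6, 7]
  41 vs larger child 45 at index 3, swap → [57, 45, 28, 41, 33, 27, 6, 7]
extract-max → returns 57:
  remove root 57; move last element 7 to root → [7, 45, 28, 41, 33, 27, 6]
  7 vs larger child 45 at index 1, swap → [45, 7, 28, 41, 33, 27, 6]
  7 vs larger child 41 at index 3, swap → [45, 41, 28, 7, 33, 27, 6]
insert 30:
  append 30 at index 7 → [45, 41, 28, 7, 33, 27, 6, 30]
  30 > parent 7 at index 3, swap → [45, 41, 28, 30, 33, 27, 6, 7]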